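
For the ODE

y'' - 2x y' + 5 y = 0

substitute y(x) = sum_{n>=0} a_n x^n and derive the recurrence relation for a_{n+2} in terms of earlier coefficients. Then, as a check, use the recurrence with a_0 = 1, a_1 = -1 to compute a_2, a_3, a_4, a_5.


Substitute y = sum_n a_n x^n.
y''(x) has coefficient (n+2)(n+1) a_{n+2} at x^n;
-2 x y'(x) has coefficient -2 n a_n at x^n (shift);
5 y(x) has coefficient 5 a_n at x^n.
Matching x^n: (n+2)(n+1) a_{n+2} + (-2n + 5) a_n = 0.
Thus a_{n+2} = (2n - 5) / ((n+1)(n+2)) * a_n.

Check with a_0 = 1, a_1 = -1 (apply the recurrence for n = 0, 1, 2, 3): a_0 = 1, a_1 = -1, a_2 = -5/2, a_3 = 1/2, a_4 = 5/24, a_5 = 1/40.

a_(n+2) = (2n - 5) / ((n+1)(n+2)) * a_n; check: a_0 = 1, a_1 = -1, a_2 = -5/2, a_3 = 1/2, a_4 = 5/24, a_5 = 1/40


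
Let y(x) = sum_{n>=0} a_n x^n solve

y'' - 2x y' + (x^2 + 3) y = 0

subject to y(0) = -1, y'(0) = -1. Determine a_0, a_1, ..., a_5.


Ansatz: y(x) = sum_{n>=0} a_n x^n, so y'(x) = sum_{n>=1} n a_n x^(n-1) and y''(x) = sum_{n>=2} n(n-1) a_n x^(n-2).
Substitute into P(x) y'' + Q(x) y' + R(x) y = 0 with P(x) = 1, Q(x) = -2x, R(x) = x^2 + 3, and match powers of x.
Initial conditions: a_0 = -1, a_1 = -1.
Setting the coefficient of each power of x to zero and solving order by order (substituting the coefficients already found):
  x^0: 2 a_2 + 3 a_0 = 0  ->  2 a_2 = -3 a_0 = 3  ->  a_2 = 3/2
  x^1: 6 a_3 + a_1 = 0  ->  6 a_3 = -a_1 = 1  ->  a_3 = 1/6
  x^2: 12 a_4 - a_2 + a_0 = 0  ->  12 a_4 = a_2 - a_0 = 5/2  ->  a_4 = 5/24
  x^3: 20 a_5 - 3 a_3 + a_1 = 0  ->  20 a_5 = 3 a_3 - a_1 = 3/2  ->  a_5 = 3/40
Truncated series: y(x) = -1 - x + (3/2) x^2 + (1/6) x^3 + (5/24) x^4 + (3/40) x^5 + O(x^6).

a_0 = -1; a_1 = -1; a_2 = 3/2; a_3 = 1/6; a_4 = 5/24; a_5 = 3/40


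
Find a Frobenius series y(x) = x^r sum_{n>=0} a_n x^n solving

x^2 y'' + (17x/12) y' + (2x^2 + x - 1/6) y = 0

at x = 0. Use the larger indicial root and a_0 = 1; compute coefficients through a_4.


Write in Frobenius form y'' + (p(x)/x) y' + (q(x)/x^2) y = 0:
  p(x) = 17/12,  q(x) = 2x^2 + x - 1/6.
Indicial equation: r(r-1) + (17/12) r + (-1/6) = 0 -> roots r_1 = 1/4, r_2 = -2/3.
Take r = r_1 = 1/4. Let y(x) = x^r sum_{n>=0} a_n x^n with a_0 = 1.
Substitute y = x^r sum a_n x^n and match x^{r+n}. The recurrence is
  D(n) a_n + 1 a_{n-1} + 2 a_{n-2} = 0,  where D(n) = (r+n)(r+n-1) + (17/12)(r+n) + (-1/6).
  a_n = [-1 a_{n-1} - 2 a_{n-2}] / D(n).
Since the indicial polynomial factors as (r - r_1)(r - r_2), D(n) = (r_1 + n - r_1)(r_1 + n - r_2) = n(n + 11/12).
Evaluating step by step (a_0 = 1):
  n = 1: D(1) = 1(1 + 11/12) = 23/12; numerator = -1(1) = -1; a_1 = (-1)/(23/12) = -12/23
  n = 2: D(2) = 2(2 + 11/12) = 35/6; numerator = -1(-12/23) - 2(1) = -34/23; a_2 = (-34/23)/(35/6) = -204/805
  n = 3: D(3) = 3(3 + 11/12) = 47/4; numerator = -1(-204/805) - 2(-12/23) = 1044/805; a_3 = (1044/805)/(47/4) = 4176/37835
  n = 4: D(4) = 4(4 + 11/12) = 59/3; numerator = -1(4176/37835) - 2(-204/805) = 3000/7567; a_4 = (3000/7567)/(59/3) = 9000/446453

r = 1/4; a_0 = 1; a_1 = -12/23; a_2 = -204/805; a_3 = 4176/37835; a_4 = 9000/446453


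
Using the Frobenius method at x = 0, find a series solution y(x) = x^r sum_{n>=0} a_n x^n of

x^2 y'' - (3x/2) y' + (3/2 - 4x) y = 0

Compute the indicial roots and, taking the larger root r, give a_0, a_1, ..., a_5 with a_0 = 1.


Write in Frobenius form y'' + (p(x)/x) y' + (q(x)/x^2) y = 0:
  p(x) = -3/2,  q(x) = 3/2 - 4x.
Indicial equation: r(r-1) + (-3/2) r + (3/2) = 0 -> roots r_1 = 3/2, r_2 = 1.
Take r = r_1 = 3/2. Let y(x) = x^r sum_{n>=0} a_n x^n with a_0 = 1.
Substitute y = x^r sum a_n x^n and match x^{r+n}. The recurrence is
  D(n) a_n - 4 a_{n-1} = 0,  where D(n) = (r+n)(r+n-1) + (-3/2)(r+n) + (3/2).
  a_n = 4 / D(n) * a_{n-1}.
Since the indicial polynomial factors as (r - r_1)(r - r_2), D(n) = (r_1 + n - r_1)(r_1 + n - r_2) = n(n + 1/2).
Evaluating step by step (a_0 = 1):
  n = 1: D(1) = 1(1 + 1/2) = 3/2; numerator = 4(1) = 4; a_1 = (4)/(3/2) = 8/3
  n = 2: D(2) = 2(2 + 1/2) = 5; numerator = 4(8/3) = 32/3; a_2 = (32/3)/(5) = 32/15
  n = 3: D(3) = 3(3 + 1/2) = 21/2; numerator = 4(32/15) = 128/15; a_3 = (128/15)/(21/2) = 256/315
  n = 4: D(4) = 4(4 + 1/2) = 18; numerator = 4(256/315) = 1024/315; a_4 = (1024/315)/(18) = 512/2835
  n = 5: D(5) = 5(5 + 1/2) = 55/2; numerator = 4(512/2835) = 2048/2835; a_5 = (2048/2835)/(55/2) = 4096/155925

r = 3/2; a_0 = 1; a_1 = 8/3; a_2 = 32/15; a_3 = 256/315; a_4 = 512/2835; a_5 = 4096/155925


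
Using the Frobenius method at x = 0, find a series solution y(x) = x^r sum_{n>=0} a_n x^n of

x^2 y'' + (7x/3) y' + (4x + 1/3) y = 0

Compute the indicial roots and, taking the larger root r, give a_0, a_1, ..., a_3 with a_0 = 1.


Write in Frobenius form y'' + (p(x)/x) y' + (q(x)/x^2) y = 0:
  p(x) = 7/3,  q(x) = 4x + 1/3.
Indicial equation: r(r-1) + (7/3) r + (1/3) = 0 -> roots r_1 = -1/3, r_2 = -1.
Take r = r_1 = -1/3. Let y(x) = x^r sum_{n>=0} a_n x^n with a_0 = 1.
Substitute y = x^r sum a_n x^n and match x^{r+n}. The recurrence is
  D(n) a_n + 4 a_{n-1} = 0,  where D(n) = (r+n)(r+n-1) + (7/3)(r+n) + (1/3).
  a_n = -4 / D(n) * a_{n-1}.
Since the indicial polynomial factors as (r - r_1)(r - r_2), D(n) = (r_1 + n - r_1)(r_1 + n - r_2) = n(n + 2/3).
Evaluating step by step (a_0 = 1):
  n = 1: D(1) = 1(1 + 2/3) = 5/3; numerator = -4(1) = -4; a_1 = (-4)/(5/3) = -12/5
  n = 2: D(2) = 2(2 + 2/3) = 16/3; numerator = -4(-12/5) = 48/5; a_2 = (48/5)/(16/3) = 9/5
  n = 3: D(3) = 3(3 + 2/3) = 11; numerator = -4(9/5) = -36/5; a_3 = (-36/5)/(11) = -36/55

r = -1/3; a_0 = 1; a_1 = -12/5; a_2 = 9/5; a_3 = -36/55


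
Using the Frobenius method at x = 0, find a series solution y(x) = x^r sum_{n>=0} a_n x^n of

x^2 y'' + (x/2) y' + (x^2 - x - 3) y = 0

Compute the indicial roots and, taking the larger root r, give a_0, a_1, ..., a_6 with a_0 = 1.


Write in Frobenius form y'' + (p(x)/x) y' + (q(x)/x^2) y = 0:
  p(x) = 1/2,  q(x) = x^2 - x - 3.
Indicial equation: r(r-1) + (1/2) r + (-3) = 0 -> roots r_1 = 2, r_2 = -3/2.
Take r = r_1 = 2. Let y(x) = x^r sum_{n>=0} a_n x^n with a_0 = 1.
Substitute y = x^r sum a_n x^n and match x^{r+n}. The recurrence is
  D(n) a_n - 1 a_{n-1} + 1 a_{n-2} = 0,  where D(n) = (r+n)(r+n-1) + (1/2)(r+n) + (-3).
  a_n = [1 a_{n-1} - 1 a_{n-2}] / D(n).
Since the indicial polynomial factors as (r - r_1)(r - r_2), D(n) = (r_1 + n - r_1)(r_1 + n - r_2) = n(n + 7/2).
Evaluating step by step (a_0 = 1):
  n = 1: D(1) = 1(1 + 7/2) = 9/2; numerator = 1(1) = 1; a_1 = (1)/(9/2) = 2/9
  n = 2: D(2) = 2(2 + 7/2) = 11; numerator = 1(2/9) - 1(1) = -7/9; a_2 = (-7/9)/(11) = -7/99
  n = 3: D(3) = 3(3 + 7/2) = 39/2; numerator = 1(-7/99) - 1(2/9) = -29/99; a_3 = (-29/99)/(39/2) = -58/3861
  n = 4: D(4) = 4(4 + 7/2) = 30; numerator = 1(-58/3861) - 1(-7/99) = 215/3861; a_4 = (215/3861)/(30) = 43/23166
  n = 5: D(5) = 5(5 + 7/2) = 85/2; numerator = 1(43/23166) - 1(-58/3861) = 391/23166; a_5 = (391/23166)/(85/2) = 23/57915
  n = 6: D(6) = 6(6 + 7/2) = 57; numerator = 1(23/57915) - 1(43/23166) = -13/8910; a_6 = (-13/8910)/(57) = -13/507870

r = 2; a_0 = 1; a_1 = 2/9; a_2 = -7/99; a_3 = -58/3861; a_4 = 43/23166; a_5 = 23/57915; a_6 = -13/507870


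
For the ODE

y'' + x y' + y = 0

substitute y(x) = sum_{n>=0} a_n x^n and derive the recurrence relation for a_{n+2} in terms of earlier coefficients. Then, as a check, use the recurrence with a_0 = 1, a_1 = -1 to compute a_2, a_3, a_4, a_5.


Substitute y = sum_n a_n x^n.
y''(x) has coefficient (n+2)(n+1) a_{n+2} at x^n;
x y'(x) has coefficient n a_n at x^n (shift);
y(x) has coefficient 1 a_n at x^n.
Matching x^n: (n+2)(n+1) a_{n+2} + (n + 1) a_n = 0.
Thus a_{n+2} = (-n - 1) / ((n+1)(n+2)) * a_n.

Check with a_0 = 1, a_1 = -1 (apply the recurrence for n = 0, 1, 2, 3): a_0 = 1, a_1 = -1, a_2 = -1/2, a_3 = 1/3, a_4 = 1/8, a_5 = -1/15.

a_(n+2) = (-n - 1) / ((n+1)(n+2)) * a_n; check: a_0 = 1, a_1 = -1, a_2 = -1/2, a_3 = 1/3, a_4 = 1/8, a_5 = -1/15


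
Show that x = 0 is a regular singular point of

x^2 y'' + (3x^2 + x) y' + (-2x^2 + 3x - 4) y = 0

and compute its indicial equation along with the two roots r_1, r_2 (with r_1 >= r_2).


Divide by x^2 to reach normal form y'' + P_1(x) y' + P_2(x) y = 0 with P_1(x) = 3 + 1/x and P_2(x) = -2 + 3/x - 4/x^2.
x = 0 is a singular point because the y'-coefficient 3 + 1/x has a pole at x = 0 and the y-coefficient -2 + 3/x - 4/x^2 has a pole at x = 0.
It is a regular singular point because x P_1(x) = p(x) = 3x + 1 and x^2 P_2(x) = q(x) = -2x^2 + 3x - 4 are polynomials, hence analytic at x = 0.
p(0) = 1,  q(0) = -4.
Indicial equation: r(r-1) + p(0) r + q(0) = 0, i.e. r^2 + (p(0) - 1) r + q(0) = 0, i.e. r^2 - 4 = 0.
Discriminant: (0)^2 - 4(-4) = 16, so r = (0 ± 4)/2.
Solving: r_1 = 2, r_2 = -2.

indicial: r^2 - 4 = 0; roots r_1 = 2, r_2 = -2


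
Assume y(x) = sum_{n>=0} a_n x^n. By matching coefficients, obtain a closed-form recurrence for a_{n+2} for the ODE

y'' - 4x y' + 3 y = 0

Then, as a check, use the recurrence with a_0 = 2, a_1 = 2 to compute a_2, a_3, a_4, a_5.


Substitute y = sum_n a_n x^n.
y''(x) has coefficient (n+2)(n+1) a_{n+2} at x^n;
-4 x y'(x) has coefficient -4 n a_n at x^n (shift);
3 y(x) has coefficient 3 a_n at x^n.
Matching x^n: (n+2)(n+1) a_{n+2} + (-4n + 3) a_n = 0.
Thus a_{n+2} = (4n - 3) / ((n+1)(n+2)) * a_n.

Check with a_0 = 2, a_1 = 2 (apply the recurrence for n = 0, 1, 2, 3): a_0 = 2, a_1 = 2, a_2 = -3, a_3 = 1/3, a_4 = -5/4, a_5 = 3/20.

a_(n+2) = (4n - 3) / ((n+1)(n+2)) * a_n; check: a_0 = 2, a_1 = 2, a_2 = -3, a_3 = 1/3, a_4 = -5/4, a_5 = 3/20


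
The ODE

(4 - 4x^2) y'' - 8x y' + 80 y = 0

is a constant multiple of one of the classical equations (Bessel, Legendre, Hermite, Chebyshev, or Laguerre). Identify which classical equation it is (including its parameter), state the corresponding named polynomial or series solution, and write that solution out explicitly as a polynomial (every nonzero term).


All three coefficients share the factor 4; dividing through by 4 gives  (1 - x^2) y'' - 2x y' + 20 y = 0.
This matches the Legendre equation (1 - x^2) y'' - 2x y' + n(n+1) y = 0 (note the -2x y' term) with n(n+1) = 20, so n = 4; the polynomial solution is P_4(x).
With y = sum_k a_k x^k, matching x^k gives (k+2)(k+1) a_{k+2} = [k(k+1) - n(n+1)] a_k = (k - 4)(k + 5) a_k. The right side vanishes at k = 4, so the series with the parity of 4 terminates at degree 4.
Standard normalization (P_n(1) = 1): leading coefficient (2n)!/(2^n (n!)^2) = 40320/(16*576) = 35/8, so a_4 = 35/8. Work downward with a_k = (k+1)(k+2) a_{k+2} / ((k - 4)(k + 5)):
  a_2 = (3)(4)(35/8) / ((2 - 4)(2 + 5)) = (105/2)/(-14) = -15/4
  a_0 = (1)(2)(-15/4) / ((0 - 4)(0 + 5)) = (-15/2)/(-20) = 3/8
Hence P_4(x) = 35 x^4/8 - 15 x^2/4 + 3/8.

P_4(x); series = 35 x^4/8 - 15 x^2/4 + 3/8


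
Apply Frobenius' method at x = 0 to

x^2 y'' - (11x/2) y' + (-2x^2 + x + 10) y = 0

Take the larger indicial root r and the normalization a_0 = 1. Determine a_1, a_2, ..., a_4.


Write in Frobenius form y'' + (p(x)/x) y' + (q(x)/x^2) y = 0:
  p(x) = -11/2,  q(x) = -2x^2 + x + 10.
Indicial equation: r(r-1) + (-11/2) r + (10) = 0 -> roots r_1 = 4, r_2 = 5/2.
Take r = r_1 = 4. Let y(x) = x^r sum_{n>=0} a_n x^n with a_0 = 1.
Substitute y = x^r sum a_n x^n and match x^{r+n}. The recurrence is
  D(n) a_n + 1 a_{n-1} - 2 a_{n-2} = 0,  where D(n) = (r+n)(r+n-1) + (-11/2)(r+n) + (10).
  a_n = [-1 a_{n-1} + 2 a_{n-2}] / D(n).
Since the indicial polynomial factors as (r - r_1)(r - r_2), D(n) = (r_1 + n - r_1)(r_1 + n - r_2) = n(n + 3/2).
Evaluating step by step (a_0 = 1):
  n = 1: D(1) = 1(1 + 3/2) = 5/2; numerator = -1(1) = -1; a_1 = (-1)/(5/2) = -2/5
  n = 2: D(2) = 2(2 + 3/2) = 7; numerator = -1(-2/5) + 2(1) = 12/5; a_2 = (12/5)/(7) = 12/35
  n = 3: D(3) = 3(3 + 3/2) = 27/2; numerator = -1(12/35) + 2(-2/5) = -8/7; a_3 = (-8/7)/(27/2) = -16/189
  n = 4: D(4) = 4(4 + 3/2) = 22; numerator = -1(-16/189) + 2(12/35) = 104/135; a_4 = (104/135)/(22) = 52/1485

r = 4; a_0 = 1; a_1 = -2/5; a_2 = 12/35; a_3 = -16/189; a_4 = 52/1485


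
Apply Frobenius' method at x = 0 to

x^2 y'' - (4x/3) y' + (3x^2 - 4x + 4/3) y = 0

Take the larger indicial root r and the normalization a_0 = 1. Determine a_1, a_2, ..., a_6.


Write in Frobenius form y'' + (p(x)/x) y' + (q(x)/x^2) y = 0:
  p(x) = -4/3,  q(x) = 3x^2 - 4x + 4/3.
Indicial equation: r(r-1) + (-4/3) r + (4/3) = 0 -> roots r_1 = 4/3, r_2 = 1.
Take r = r_1 = 4/3. Let y(x) = x^r sum_{n>=0} a_n x^n with a_0 = 1.
Substitute y = x^r sum a_n x^n and match x^{r+n}. The recurrence is
  D(n) a_n - 4 a_{n-1} + 3 a_{n-2} = 0,  where D(n) = (r+n)(r+n-1) + (-4/3)(r+n) + (4/3).
  a_n = [4 a_{n-1} - 3 a_{n-2}] / D(n).
Since the indicial polynomial factors as (r - r_1)(r - r_2), D(n) = (r_1 + n - r_1)(r_1 + n - r_2) = n(n + 1/3).
Evaluating step by step (a_0 = 1):
  n = 1: D(1) = 1(1 + 1/3) = 4/3; numerator = 4(1) = 4; a_1 = (4)/(4/3) = 3
  n = 2: D(2) = 2(2 + 1/3) = 14/3; numerator = 4(3) - 3(1) = 9; a_2 = (9)/(14/3) = 27/14
  n = 3: D(3) = 3(3 + 1/3) = 10; numerator = 4(27/14) - 3(3) = -9/7; a_3 = (-9/7)/(10) = -9/70
  n = 4: D(4) = 4(4 + 1/3) = 52/3; numerator = 4(-9/70) - 3(27/14) = -63/10; a_4 = (-63/10)/(52/3) = -189/520
  n = 5: D(5) = 5(5 + 1/3) = 80/3; numerator = 4(-189/520) - 3(-9/70) = -486/455; a_5 = (-486/455)/(80/3) = -729/18200
  n = 6: D(6) = 6(6 + 1/3) = 38; numerator = 4(-729/18200) - 3(-189/520) = 16929/18200; a_6 = (16929/18200)/(38) = 891/36400

r = 4/3; a_0 = 1; a_1 = 3; a_2 = 27/14; a_3 = -9/70; a_4 = -189/520; a_5 = -729/18200; a_6 = 891/36400


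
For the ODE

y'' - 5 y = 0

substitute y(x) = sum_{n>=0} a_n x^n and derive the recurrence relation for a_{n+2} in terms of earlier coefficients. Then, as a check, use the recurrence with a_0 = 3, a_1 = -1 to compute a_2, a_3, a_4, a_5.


Substitute y = sum_n a_n x^n into y'' + (const) y = 0.
y''(x) = sum_{n>=0} (n+2)(n+1) a_{n+2} x^n.
The ODE becomes sum_n [(n+2)(n+1) a_{n+2} - 5 a_n] x^n = 0.
Setting each coefficient to zero gives the recurrence:
  (n+2)(n+1) a_{n+2} - 5 a_n = 0,
  a_{n+2} = 5 / ((n+1)(n+2)) a_n.

Check with a_0 = 3, a_1 = -1 (apply the recurrence for n = 0, 1, 2, 3): a_0 = 3, a_1 = -1, a_2 = 15/2, a_3 = -5/6, a_4 = 25/8, a_5 = -5/24.

a_{n+2} = 5/((n+1)(n+2)) * a_n; check: a_0 = 3, a_1 = -1, a_2 = 15/2, a_3 = -5/6, a_4 = 25/8, a_5 = -5/24


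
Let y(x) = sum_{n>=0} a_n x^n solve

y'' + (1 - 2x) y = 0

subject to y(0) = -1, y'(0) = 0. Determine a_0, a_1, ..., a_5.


Ansatz: y(x) = sum_{n>=0} a_n x^n, so y'(x) = sum_{n>=1} n a_n x^(n-1) and y''(x) = sum_{n>=2} n(n-1) a_n x^(n-2).
Substitute into P(x) y'' + Q(x) y' + R(x) y = 0 with P(x) = 1, Q(x) = 0, R(x) = 1 - 2x, and match powers of x.
Initial conditions: a_0 = -1, a_1 = 0.
Setting the coefficient of each power of x to zero and solving order by order (substituting the coefficients already found):
  x^0: 2 a_2 + a_0 = 0  ->  2 a_2 = -a_0 = 1  ->  a_2 = 1/2
  x^1: 6 a_3 + a_1 - 2 a_0 = 0  ->  6 a_3 = -a_1 + 2 a_0 = -2  ->  a_3 = -1/3
  x^2: 12 a_4 + a_2 - 2 a_1 = 0  ->  12 a_4 = -a_2 + 2 a_1 = -1/2  ->  a_4 = -1/24
  x^3: 20 a_5 + a_3 - 2 a_2 = 0  ->  20 a_5 = -a_3 + 2 a_2 = 4/3  ->  a_5 = 1/15
Truncated series: y(x) = -1 + (1/2) x^2 - (1/3) x^3 - (1/24) x^4 + (1/15) x^5 + O(x^6).

a_0 = -1; a_1 = 0; a_2 = 1/2; a_3 = -1/3; a_4 = -1/24; a_5 = 1/15


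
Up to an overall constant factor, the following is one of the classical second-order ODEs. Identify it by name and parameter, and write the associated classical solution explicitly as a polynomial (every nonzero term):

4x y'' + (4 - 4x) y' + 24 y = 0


All three coefficients share the factor 4; dividing through by 4 gives  x y'' + (1 - x) y' + 6 y = 0.
This matches the Laguerre equation x y'' + (1 - x) y' + n y = 0 with n = 6; the polynomial solution is L_6(x).
With y = sum_k a_k x^k, matching x^k gives (k+1)k a_{k+1} + (k+1) a_{k+1} - k a_k + n a_k = 0, i.e. (k+1)^2 a_{k+1} = (k - n) a_k = (k - 6) a_k. The right side vanishes at k = 6, so the series terminates at degree 6.
Standard normalization L_n(0) = 1 gives a_0 = 1. Work upward with a_{k+1} = (k - 6) a_k / (k+1)^2:
  a_1 = (0 - 6)(1) / 1^2 = -6/1 = -6
  a_2 = (1 - 6)(-6) / 2^2 = 30/4 = 15/2
  a_3 = (2 - 6)(15/2) / 3^2 = -30/9 = -10/3
  a_4 = (3 - 6)(-10/3) / 4^2 = 10/16 = 5/8
  a_5 = (4 - 6)(5/8) / 5^2 = (-5/4)/25 = -1/20
  a_6 = (5 - 6)(-1/20) / 6^2 = (1/20)/36 = 1/720
Hence L_6(x) = x^6/720 - x^5/20 + 5 x^4/8 - 10 x^3/3 + 15 x^2/2 - 6 x + 1.

L_6(x); series = x^6/720 - x^5/20 + 5 x^4/8 - 10 x^3/3 + 15 x^2/2 - 6 x + 1


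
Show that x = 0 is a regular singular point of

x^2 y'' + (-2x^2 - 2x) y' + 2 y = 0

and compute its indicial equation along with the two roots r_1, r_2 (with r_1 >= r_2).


Divide by x^2 to reach normal form y'' + P_1(x) y' + P_2(x) y = 0 with P_1(x) = -2 - 2/x and P_2(x) = 2/x^2.
x = 0 is a singular point because the y'-coefficient -2 - 2/x has a pole at x = 0 and the y-coefficient 2/x^2 has a pole at x = 0.
It is a regular singular point because x P_1(x) = p(x) = -2x - 2 and x^2 P_2(x) = q(x) = 2 are polynomials, hence analytic at x = 0.
p(0) = -2,  q(0) = 2.
Indicial equation: r(r-1) + p(0) r + q(0) = 0, i.e. r^2 + (p(0) - 1) r + q(0) = 0, i.e. r^2 - 3 r + 2 = 0.
Discriminant: (-3)^2 - 4(2) = 1, so r = (3 ± 1)/2.
Solving: r_1 = 2, r_2 = 1.

indicial: r^2 - 3 r + 2 = 0; roots r_1 = 2, r_2 = 1


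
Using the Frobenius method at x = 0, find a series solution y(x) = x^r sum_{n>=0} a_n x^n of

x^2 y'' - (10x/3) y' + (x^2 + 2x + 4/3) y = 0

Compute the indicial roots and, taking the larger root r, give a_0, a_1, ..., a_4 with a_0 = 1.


Write in Frobenius form y'' + (p(x)/x) y' + (q(x)/x^2) y = 0:
  p(x) = -10/3,  q(x) = x^2 + 2x + 4/3.
Indicial equation: r(r-1) + (-10/3) r + (4/3) = 0 -> roots r_1 = 4, r_2 = 1/3.
Take r = r_1 = 4. Let y(x) = x^r sum_{n>=0} a_n x^n with a_0 = 1.
Substitute y = x^r sum a_n x^n and match x^{r+n}. The recurrence is
  D(n) a_n + 2 a_{n-1} + 1 a_{n-2} = 0,  where D(n) = (r+n)(r+n-1) + (-10/3)(r+n) + (4/3).
  a_n = [-2 a_{n-1} - 1 a_{n-2}] / D(n).
Since the indicial polynomial factors as (r - r_1)(r - r_2), D(n) = (r_1 + n - r_1)(r_1 + n - r_2) = n(n + 11/3).
Evaluating step by step (a_0 = 1):
  n = 1: D(1) = 1(1 + 11/3) = 14/3; numerator = -2(1) = -2; a_1 = (-2)/(14/3) = -3/7
  n = 2: D(2) = 2(2 + 11/3) = 34/3; numerator = -2(-3/7) - 1(1) = -1/7; a_2 = (-1/7)/(34/3) = -3/238
  n = 3: D(3) = 3(3 + 11/3) = 20; numerator = -2(-3/238) - 1(-3/7) = 54/119; a_3 = (54/119)/(20) = 27/1190
  n = 4: D(4) = 4(4 + 11/3) = 92/3; numerator = -2(27/1190) - 1(-3/238) = -39/1190; a_4 = (-39/1190)/(92/3) = -117/109480

r = 4; a_0 = 1; a_1 = -3/7; a_2 = -3/238; a_3 = 27/1190; a_4 = -117/109480


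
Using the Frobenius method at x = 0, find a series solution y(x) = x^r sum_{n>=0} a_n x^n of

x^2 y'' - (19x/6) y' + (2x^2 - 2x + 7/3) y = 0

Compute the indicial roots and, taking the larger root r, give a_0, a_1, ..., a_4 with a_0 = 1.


Write in Frobenius form y'' + (p(x)/x) y' + (q(x)/x^2) y = 0:
  p(x) = -19/6,  q(x) = 2x^2 - 2x + 7/3.
Indicial equation: r(r-1) + (-19/6) r + (7/3) = 0 -> roots r_1 = 7/2, r_2 = 2/3.
Take r = r_1 = 7/2. Let y(x) = x^r sum_{n>=0} a_n x^n with a_0 = 1.
Substitute y = x^r sum a_n x^n and match x^{r+n}. The recurrence is
  D(n) a_n - 2 a_{n-1} + 2 a_{n-2} = 0,  where D(n) = (r+n)(r+n-1) + (-19/6)(r+n) + (7/3).
  a_n = [2 a_{n-1} - 2 a_{n-2}] / D(n).
Since the indicial polynomial factors as (r - r_1)(r - r_2), D(n) = (r_1 + n - r_1)(r_1 + n - r_2) = n(n + 17/6).
Evaluating step by step (a_0 = 1):
  n = 1: D(1) = 1(1 + 17/6) = 23/6; numerator = 2(1) = 2; a_1 = (2)/(23/6) = 12/23
  n = 2: D(2) = 2(2 + 17/6) = 29/3; numerator = 2(12/23) - 2(1) = -22/23; a_2 = (-22/23)/(29/3) = -66/667
  n = 3: D(3) = 3(3 + 17/6) = 35/2; numerator = 2(-66/667) - 2(12/23) = -36/29; a_3 = (-36/29)/(35/2) = -72/1015
  n = 4: D(4) = 4(4 + 17/6) = 82/3; numerator = 2(-72/1015) - 2(-66/667) = 1308/23345; a_4 = (1308/23345)/(82/3) = 1962/957145

r = 7/2; a_0 = 1; a_1 = 12/23; a_2 = -66/667; a_3 = -72/1015; a_4 = 1962/957145


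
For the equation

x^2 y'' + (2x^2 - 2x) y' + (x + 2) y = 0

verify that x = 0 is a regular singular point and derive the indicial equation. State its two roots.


Divide by x^2 to reach normal form y'' + P_1(x) y' + P_2(x) y = 0 with P_1(x) = 2 - 2/x and P_2(x) = 1/x + 2/x^2.
x = 0 is a singular point because the y'-coefficient 2 - 2/x has a pole at x = 0 and the y-coefficient 1/x + 2/x^2 has a pole at x = 0.
It is a regular singular point because x P_1(x) = p(x) = 2x - 2 and x^2 P_2(x) = q(x) = x + 2 are polynomials, hence analytic at x = 0.
p(0) = -2,  q(0) = 2.
Indicial equation: r(r-1) + p(0) r + q(0) = 0, i.e. r^2 + (p(0) - 1) r + q(0) = 0, i.e. r^2 - 3 r + 2 = 0.
Discriminant: (-3)^2 - 4(2) = 1, so r = (3 ± 1)/2.
Solving: r_1 = 2, r_2 = 1.

indicial: r^2 - 3 r + 2 = 0; roots r_1 = 2, r_2 = 1


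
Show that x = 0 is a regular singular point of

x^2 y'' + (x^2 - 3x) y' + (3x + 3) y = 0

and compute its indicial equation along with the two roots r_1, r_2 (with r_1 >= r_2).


Divide by x^2 to reach normal form y'' + P_1(x) y' + P_2(x) y = 0 with P_1(x) = 1 - 3/x and P_2(x) = 3/x + 3/x^2.
x = 0 is a singular point because the y'-coefficient 1 - 3/x has a pole at x = 0 and the y-coefficient 3/x + 3/x^2 has a pole at x = 0.
It is a regular singular point because x P_1(x) = p(x) = x - 3 and x^2 P_2(x) = q(x) = 3x + 3 are polynomials, hence analytic at x = 0.
p(0) = -3,  q(0) = 3.
Indicial equation: r(r-1) + p(0) r + q(0) = 0, i.e. r^2 + (p(0) - 1) r + q(0) = 0, i.e. r^2 - 4 r + 3 = 0.
Discriminant: (-4)^2 - 4(3) = 4, so r = (4 ± 2)/2.
Solving: r_1 = 3, r_2 = 1.

indicial: r^2 - 4 r + 3 = 0; roots r_1 = 3, r_2 = 1


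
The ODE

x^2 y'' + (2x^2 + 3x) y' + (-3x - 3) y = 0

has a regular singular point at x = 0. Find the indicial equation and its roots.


Divide by x^2 to reach normal form y'' + P_1(x) y' + P_2(x) y = 0 with P_1(x) = 2 + 3/x and P_2(x) = -3/x - 3/x^2.
x = 0 is a singular point because the y'-coefficient 2 + 3/x has a pole at x = 0 and the y-coefficient -3/x - 3/x^2 has a pole at x = 0.
It is a regular singular point because x P_1(x) = p(x) = 2x + 3 and x^2 P_2(x) = q(x) = -3x - 3 are polynomials, hence analytic at x = 0.
p(0) = 3,  q(0) = -3.
Indicial equation: r(r-1) + p(0) r + q(0) = 0, i.e. r^2 + (p(0) - 1) r + q(0) = 0, i.e. r^2 + 2 r - 3 = 0.
Discriminant: (2)^2 - 4(-3) = 16, so r = (-2 ± 4)/2.
Solving: r_1 = 1, r_2 = -3.

indicial: r^2 + 2 r - 3 = 0; roots r_1 = 1, r_2 = -3


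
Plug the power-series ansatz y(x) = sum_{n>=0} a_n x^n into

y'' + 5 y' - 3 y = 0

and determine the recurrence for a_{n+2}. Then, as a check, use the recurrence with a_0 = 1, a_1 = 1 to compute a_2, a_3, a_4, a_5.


Substitute y = sum_n a_n x^n.
y''(x) has coefficient (n+2)(n+1) a_{n+2} at x^n;
5 y'(x) has coefficient 5 (n+1) a_{n+1} at x^n;
-3 y(x) has coefficient -3 a_n at x^n.
Matching x^n: (n+2)(n+1) a_{n+2} + 5 (n+1) a_{n+1} - 3 a_n = 0.
Thus a_{n+2} = [-5 (n+1) a_{n+1} + 3 a_n] / ((n+1)(n+2)).

Check with a_0 = 1, a_1 = 1 (apply the recurrence for n = 0, 1, 2, 3): a_0 = 1, a_1 = 1, a_2 = -1, a_3 = 13/6, a_4 = -71/24, a_5 = 197/60.

a_(n+2) = [-5 (n+1) a_(n+1) + 3 a_n] / ((n+1)(n+2)); check: a_0 = 1, a_1 = 1, a_2 = -1, a_3 = 13/6, a_4 = -71/24, a_5 = 197/60


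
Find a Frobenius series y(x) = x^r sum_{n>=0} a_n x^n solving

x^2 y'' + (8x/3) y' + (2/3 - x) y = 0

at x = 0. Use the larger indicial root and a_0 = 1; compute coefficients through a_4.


Write in Frobenius form y'' + (p(x)/x) y' + (q(x)/x^2) y = 0:
  p(x) = 8/3,  q(x) = 2/3 - x.
Indicial equation: r(r-1) + (8/3) r + (2/3) = 0 -> roots r_1 = -2/3, r_2 = -1.
Take r = r_1 = -2/3. Let y(x) = x^r sum_{n>=0} a_n x^n with a_0 = 1.
Substitute y = x^r sum a_n x^n and match x^{r+n}. The recurrence is
  D(n) a_n - 1 a_{n-1} = 0,  where D(n) = (r+n)(r+n-1) + (8/3)(r+n) + (2/3).
  a_n = 1 / D(n) * a_{n-1}.
Since the indicial polynomial factors as (r - r_1)(r - r_2), D(n) = (r_1 + n - r_1)(r_1 + n - r_2) = n(n + 1/3).
Evaluating step by step (a_0 = 1):
  n = 1: D(1) = 1(1 + 1/3) = 4/3; numerator = 1(1) = 1; a_1 = (1)/(4/3) = 3/4
  n = 2: D(2) = 2(2 + 1/3) = 14/3; numerator = 1(3/4) = 3/4; a_2 = (3/4)/(14/3) = 9/56
  n = 3: D(3) = 3(3 + 1/3) = 10; numerator = 1(9/56) = 9/56; a_3 = (9/56)/(10) = 9/560
  n = 4: D(4) = 4(4 + 1/3) = 52/3; numerator = 1(9/560) = 9/560; a_4 = (9/560)/(52/3) = 27/29120

r = -2/3; a_0 = 1; a_1 = 3/4; a_2 = 9/56; a_3 = 9/560; a_4 = 27/29120


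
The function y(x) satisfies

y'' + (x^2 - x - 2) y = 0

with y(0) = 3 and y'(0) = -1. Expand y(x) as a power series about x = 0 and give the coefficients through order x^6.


Ansatz: y(x) = sum_{n>=0} a_n x^n, so y'(x) = sum_{n>=1} n a_n x^(n-1) and y''(x) = sum_{n>=2} n(n-1) a_n x^(n-2).
Substitute into P(x) y'' + Q(x) y' + R(x) y = 0 with P(x) = 1, Q(x) = 0, R(x) = x^2 - x - 2, and match powers of x.
Initial conditions: a_0 = 3, a_1 = -1.
Setting the coefficient of each power of x to zero and solving order by order (substituting the coefficients already found):
  x^0: 2 a_2 - 2 a_0 = 0  ->  2 a_2 = 2 a_0 = 6  ->  a_2 = 3
  x^1: 6 a_3 - 2 a_1 - a_0 = 0  ->  6 a_3 = 2 a_1 + a_0 = 1  ->  a_3 = 1/6
  x^2: 12 a_4 - 2 a_2 - a_1 + a_0 = 0  ->  12 a_4 = 2 a_2 + a_1 - a_0 = 2  ->  a_4 = 1/6
  x^3: 20 a_5 - 2 a_3 - a_2 + a_1 = 0  ->  20 a_5 = 2 a_3 + a_2 - a_1 = 13/3  ->  a_5 = 13/60
  x^4: 30 a_6 - 2 a_4 - a_3 + a_2 = 0  ->  30 a_6 = 2 a_4 + a_3 - a_2 = -5/2  ->  a_6 = -1/12
Truncated series: y(x) = 3 - x + 3 x^2 + (1/6) x^3 + (1/6) x^4 + (13/60) x^5 - (1/12) x^6 + O(x^7).

a_0 = 3; a_1 = -1; a_2 = 3; a_3 = 1/6; a_4 = 1/6; a_5 = 13/60; a_6 = -1/12


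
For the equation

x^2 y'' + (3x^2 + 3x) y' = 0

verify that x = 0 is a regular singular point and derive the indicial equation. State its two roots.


Divide by x^2 to reach normal form y'' + P_1(x) y' + P_2(x) y = 0 with P_1(x) = 3 + 3/x and P_2(x) = 0.
x = 0 is a singular point because the y'-coefficient 3 + 3/x has a pole at x = 0.
It is a regular singular point because x P_1(x) = p(x) = 3x + 3 and x^2 P_2(x) = q(x) = 0 are polynomials, hence analytic at x = 0.
p(0) = 3,  q(0) = 0.
Indicial equation: r(r-1) + p(0) r + q(0) = 0, i.e. r^2 + (p(0) - 1) r + q(0) = 0, i.e. r^2 + 2 r = 0.
Discriminant: (2)^2 - 4(0) = 4, so r = (-2 ± 2)/2.
Solving: r_1 = 0, r_2 = -2.

indicial: r^2 + 2 r = 0; roots r_1 = 0, r_2 = -2


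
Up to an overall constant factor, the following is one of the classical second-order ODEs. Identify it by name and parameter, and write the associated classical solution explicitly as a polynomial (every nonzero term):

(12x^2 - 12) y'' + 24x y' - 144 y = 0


All three coefficients share the factor -12; dividing through by -12 gives  (1 - x^2) y'' - 2x y' + 12 y = 0.
This matches the Legendre equation (1 - x^2) y'' - 2x y' + n(n+1) y = 0 (note the -2x y' term) with n(n+1) = 12, so n = 3; the polynomial solution is P_3(x).
With y = sum_k a_k x^k, matching x^k gives (k+2)(k+1) a_{k+2} = [k(k+1) - n(n+1)] a_k = (k - 3)(k + 4) a_k. The right side vanishes at k = 3, so the series with the parity of 3 terminates at degree 3.
Standard normalization (P_n(1) = 1): leading coefficient (2n)!/(2^n (n!)^2) = 720/(8*36) = 5/2, so a_3 = 5/2. Work downward with a_k = (k+1)(k+2) a_{k+2} / ((k - 3)(k + 4)):
  a_1 = (2)(3)(5/2) / ((1 - 3)(1 + 4)) = 15/(-10) = -3/2
Hence P_3(x) = 5 x^3/2 - 3 x/2.

P_3(x); series = 5 x^3/2 - 3 x/2


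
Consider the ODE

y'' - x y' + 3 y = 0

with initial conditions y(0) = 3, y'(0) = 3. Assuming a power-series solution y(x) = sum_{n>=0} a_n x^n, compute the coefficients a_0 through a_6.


Ansatz: y(x) = sum_{n>=0} a_n x^n, so y'(x) = sum_{n>=1} n a_n x^(n-1) and y''(x) = sum_{n>=2} n(n-1) a_n x^(n-2).
Substitute into P(x) y'' + Q(x) y' + R(x) y = 0 with P(x) = 1, Q(x) = -x, R(x) = 3, and match powers of x.
Initial conditions: a_0 = 3, a_1 = 3.
Setting the coefficient of each power of x to zero and solving order by order (substituting the coefficients already found):
  x^0: 2 a_2 + 3 a_0 = 0  ->  2 a_2 = -3 a_0 = -9  ->  a_2 = -9/2
  x^1: 6 a_3 + 2 a_1 = 0  ->  6 a_3 = -2 a_1 = -6  ->  a_3 = -1
  x^2: 12 a_4 + a_2 = 0  ->  12 a_4 = -a_2 = 9/2  ->  a_4 = 3/8
  x^3: 20 a_5 = 0  ->  a_5 = 0
  x^4: 30 a_6 - a_4 = 0  ->  30 a_6 = a_4 = 3/8  ->  a_6 = 1/80
Truncated series: y(x) = 3 + 3 x - (9/2) x^2 - x^3 + (3/8) x^4 + (1/80) x^6 + O(x^7).

a_0 = 3; a_1 = 3; a_2 = -9/2; a_3 = -1; a_4 = 3/8; a_5 = 0; a_6 = 1/80


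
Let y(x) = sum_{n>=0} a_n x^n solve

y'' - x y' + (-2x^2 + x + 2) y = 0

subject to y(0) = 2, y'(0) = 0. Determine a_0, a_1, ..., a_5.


Ansatz: y(x) = sum_{n>=0} a_n x^n, so y'(x) = sum_{n>=1} n a_n x^(n-1) and y''(x) = sum_{n>=2} n(n-1) a_n x^(n-2).
Substitute into P(x) y'' + Q(x) y' + R(x) y = 0 with P(x) = 1, Q(x) = -x, R(x) = -2x^2 + x + 2, and match powers of x.
Initial conditions: a_0 = 2, a_1 = 0.
Setting the coefficient of each power of x to zero and solving order by order (substituting the coefficients already found):
  x^0: 2 a_2 + 2 a_0 = 0  ->  2 a_2 = -2 a_0 = -4  ->  a_2 = -2
  x^1: 6 a_3 + a_1 + a_0 = 0  ->  6 a_3 = -a_1 - a_0 = -2  ->  a_3 = -1/3
  x^2: 12 a_4 + a_1 - 2 a_0 = 0  ->  12 a_4 = -a_1 + 2 a_0 = 4  ->  a_4 = 1/3
  x^3: 20 a_5 - a_3 + a_2 - 2 a_1 = 0  ->  20 a_5 = a_3 - a_2 + 2 a_1 = 5/3  ->  a_5 = 1/12
Truncated series: y(x) = 2 - 2 x^2 - (1/3) x^3 + (1/3) x^4 + (1/12) x^5 + O(x^6).

a_0 = 2; a_1 = 0; a_2 = -2; a_3 = -1/3; a_4 = 1/3; a_5 = 1/12


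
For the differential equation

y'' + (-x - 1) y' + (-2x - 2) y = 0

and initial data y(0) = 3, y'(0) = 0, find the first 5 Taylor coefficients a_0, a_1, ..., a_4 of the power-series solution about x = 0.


Ansatz: y(x) = sum_{n>=0} a_n x^n, so y'(x) = sum_{n>=1} n a_n x^(n-1) and y''(x) = sum_{n>=2} n(n-1) a_n x^(n-2).
Substitute into P(x) y'' + Q(x) y' + R(x) y = 0 with P(x) = 1, Q(x) = -x - 1, R(x) = -2x - 2, and match powers of x.
Initial conditions: a_0 = 3, a_1 = 0.
Setting the coefficient of each power of x to zero and solving order by order (substituting the coefficients already found):
  x^0: 2 a_2 - a_1 - 2 a_0 = 0  ->  2 a_2 = a_1 + 2 a_0 = 6  ->  a_2 = 3
  x^1: 6 a_3 - 2 a_2 - 3 a_1 - 2 a_0 = 0  ->  6 a_3 = 2 a_2 + 3 a_1 + 2 a_0 = 12  ->  a_3 = 2
  x^2: 12 a_4 - 3 a_3 - 4 a_2 - 2 a_1 = 0  ->  12 a_4 = 3 a_3 + 4 a_2 + 2 a_1 = 18  ->  a_4 = 3/2
Truncated series: y(x) = 3 + 3 x^2 + 2 x^3 + (3/2) x^4 + O(x^5).

a_0 = 3; a_1 = 0; a_2 = 3; a_3 = 2; a_4 = 3/2


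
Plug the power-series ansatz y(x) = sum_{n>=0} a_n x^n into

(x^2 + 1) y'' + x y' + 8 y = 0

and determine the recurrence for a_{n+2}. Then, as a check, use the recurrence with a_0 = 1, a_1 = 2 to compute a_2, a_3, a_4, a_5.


Substitute y = sum_n a_n x^n.
(1 + 1 x^2) y'' contributes (n+2)(n+1) a_{n+2} + n(n-1) a_n at x^n.
x y'(x) contributes n a_n at x^n.
8 y(x) contributes 8 a_n at x^n.
Matching x^n: (n+2)(n+1) a_{n+2} + (n(n-1) + n + 8) a_n = 0.
Thus a_{n+2} = (-n(n-1) - n - 8) / ((n+1)(n+2)) * a_n.

Check with a_0 = 1, a_1 = 2 (apply the recurrence for n = 0, 1, 2, 3): a_0 = 1, a_1 = 2, a_2 = -4, a_3 = -3, a_4 = 4, a_5 = 51/20.

a_(n+2) = (-n(n-1) - n - 8) / ((n+1)(n+2)) * a_n; check: a_0 = 1, a_1 = 2, a_2 = -4, a_3 = -3, a_4 = 4, a_5 = 51/20


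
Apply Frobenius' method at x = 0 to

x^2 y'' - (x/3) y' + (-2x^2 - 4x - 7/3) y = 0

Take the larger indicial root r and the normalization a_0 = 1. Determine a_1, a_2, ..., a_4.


Write in Frobenius form y'' + (p(x)/x) y' + (q(x)/x^2) y = 0:
  p(x) = -1/3,  q(x) = -2x^2 - 4x - 7/3.
Indicial equation: r(r-1) + (-1/3) r + (-7/3) = 0 -> roots r_1 = 7/3, r_2 = -1.
Take r = r_1 = 7/3. Let y(x) = x^r sum_{n>=0} a_n x^n with a_0 = 1.
Substitute y = x^r sum a_n x^n and match x^{r+n}. The recurrence is
  D(n) a_n - 4 a_{n-1} - 2 a_{n-2} = 0,  where D(n) = (r+n)(r+n-1) + (-1/3)(r+n) + (-7/3).
  a_n = [4 a_{n-1} + 2 a_{n-2}] / D(n).
Since the indicial polynomial factors as (r - r_1)(r - r_2), D(n) = (r_1 + n - r_1)(r_1 + n - r_2) = n(n + 10/3).
Evaluating step by step (a_0 = 1):
  n = 1: D(1) = 1(1 + 10/3) = 13/3; numerator = 4(1) = 4; a_1 = (4)/(13/3) = 12/13
  n = 2: D(2) = 2(2 + 10/3) = 32/3; numerator = 4(12/13) + 2(1) = 74/13; a_2 = (74/13)/(32/3) = 111/208
  n = 3: D(3) = 3(3 + 10/3) = 19; numerator = 4(111/208) + 2(12/13) = 207/52; a_3 = (207/52)/(19) = 207/988
  n = 4: D(4) = 4(4 + 10/3) = 88/3; numerator = 4(207/988) + 2(111/208) = 3765/1976; a_4 = (3765/1976)/(88/3) = 11295/173888

r = 7/3; a_0 = 1; a_1 = 12/13; a_2 = 111/208; a_3 = 207/988; a_4 = 11295/173888


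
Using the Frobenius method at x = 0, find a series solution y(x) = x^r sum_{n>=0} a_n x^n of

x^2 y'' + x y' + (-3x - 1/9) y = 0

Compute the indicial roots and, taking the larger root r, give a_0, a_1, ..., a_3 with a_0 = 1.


Write in Frobenius form y'' + (p(x)/x) y' + (q(x)/x^2) y = 0:
  p(x) = 1,  q(x) = -3x - 1/9.
Indicial equation: r(r-1) + (1) r + (-1/9) = 0 -> roots r_1 = 1/3, r_2 = -1/3.
Take r = r_1 = 1/3. Let y(x) = x^r sum_{n>=0} a_n x^n with a_0 = 1.
Substitute y = x^r sum a_n x^n and match x^{r+n}. The recurrence is
  D(n) a_n - 3 a_{n-1} = 0,  where D(n) = (r+n)(r+n-1) + (1)(r+n) + (-1/9).
  a_n = 3 / D(n) * a_{n-1}.
Since the indicial polynomial factors as (r - r_1)(r - r_2), D(n) = (r_1 + n - r_1)(r_1 + n - r_2) = n(n + 2/3).
Evaluating step by step (a_0 = 1):
  n = 1: D(1) = 1(1 + 2/3) = 5/3; numerator = 3(1) = 3; a_1 = (3)/(5/3) = 9/5
  n = 2: D(2) = 2(2 + 2/3) = 16/3; numerator = 3(9/5) = 27/5; a_2 = (27/5)/(16/3) = 81/80
  n = 3: D(3) = 3(3 + 2/3) = 11; numerator = 3(81/80) = 243/80; a_3 = (243/80)/(11) = 243/880

r = 1/3; a_0 = 1; a_1 = 9/5; a_2 = 81/80; a_3 = 243/880


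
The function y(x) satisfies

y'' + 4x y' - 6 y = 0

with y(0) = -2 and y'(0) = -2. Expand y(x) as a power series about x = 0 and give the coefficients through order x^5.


Ansatz: y(x) = sum_{n>=0} a_n x^n, so y'(x) = sum_{n>=1} n a_n x^(n-1) and y''(x) = sum_{n>=2} n(n-1) a_n x^(n-2).
Substitute into P(x) y'' + Q(x) y' + R(x) y = 0 with P(x) = 1, Q(x) = 4x, R(x) = -6, and match powers of x.
Initial conditions: a_0 = -2, a_1 = -2.
Setting the coefficient of each power of x to zero and solving order by order (substituting the coefficients already found):
  x^0: 2 a_2 - 6 a_0 = 0  ->  2 a_2 = 6 a_0 = -12  ->  a_2 = -6
  x^1: 6 a_3 - 2 a_1 = 0  ->  6 a_3 = 2 a_1 = -4  ->  a_3 = -2/3
  x^2: 12 a_4 + 2 a_2 = 0  ->  12 a_4 = -2 a_2 = 12  ->  a_4 = 1
  x^3: 20 a_5 + 6 a_3 = 0  ->  20 a_5 = -6 a_3 = 4  ->  a_5 = 1/5
Truncated series: y(x) = -2 - 2 x - 6 x^2 - (2/3) x^3 + x^4 + (1/5) x^5 + O(x^6).

a_0 = -2; a_1 = -2; a_2 = -6; a_3 = -2/3; a_4 = 1; a_5 = 1/5


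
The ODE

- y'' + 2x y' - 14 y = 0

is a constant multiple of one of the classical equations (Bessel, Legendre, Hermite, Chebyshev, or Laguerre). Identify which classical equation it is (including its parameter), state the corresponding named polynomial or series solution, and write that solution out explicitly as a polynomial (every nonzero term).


All three coefficients share the factor -1; dividing through by -1 gives  y'' - 2x y' + 14 y = 0.
This matches the Hermite equation y'' - 2x y' + 2n y = 0 with 2n = 14, so n = 7; the polynomial solution is H_7(x).
With y = sum_k a_k x^k, matching x^k gives (k+2)(k+1) a_{k+2} = 2(k - n) a_k = 2(k - 7) a_k. The right side vanishes at k = 7, so the series with the parity of 7 terminates at degree 7.
Standard normalization: leading coefficient of H_n is 2^n, so a_7 = 2^7 = 128. Work downward with a_k = (k+1)(k+2) a_{k+2} / (2(k - n)):
  a_5 = (6)(7)(128) / (2(5 - 7)) = 5376/(-4) = -1344
  a_3 = (4)(5)(-1344) / (2(3 - 7)) = -26880/(-8) = 3360
  a_1 = (2)(3)(3360) / (2(1 - 7)) = 20160/(-12) = -1680
Hence H_7(x) = 128 x^7 - 1344 x^5 + 3360 x^3 - 1680 x.

H_7(x); series = 128 x^7 - 1344 x^5 + 3360 x^3 - 1680 x


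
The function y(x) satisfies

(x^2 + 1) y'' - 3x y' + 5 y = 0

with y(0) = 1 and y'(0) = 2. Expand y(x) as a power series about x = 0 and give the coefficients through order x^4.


Ansatz: y(x) = sum_{n>=0} a_n x^n, so y'(x) = sum_{n>=1} n a_n x^(n-1) and y''(x) = sum_{n>=2} n(n-1) a_n x^(n-2).
Substitute into P(x) y'' + Q(x) y' + R(x) y = 0 with P(x) = x^2 + 1, Q(x) = -3x, R(x) = 5, and match powers of x.
Initial conditions: a_0 = 1, a_1 = 2.
Setting the coefficient of each power of x to zero and solving order by order (substituting the coefficients already found):
  x^0: 2 a_2 + 5 a_0 = 0  ->  2 a_2 = -5 a_0 = -5  ->  a_2 = -5/2
  x^1: 6 a_3 + 2 a_1 = 0  ->  6 a_3 = -2 a_1 = -4  ->  a_3 = -2/3
  x^2: 12 a_4 + a_2 = 0  ->  12 a_4 = -a_2 = 5/2  ->  a_4 = 5/24
Truncated series: y(x) = 1 + 2 x - (5/2) x^2 - (2/3) x^3 + (5/24) x^4 + O(x^5).

a_0 = 1; a_1 = 2; a_2 = -5/2; a_3 = -2/3; a_4 = 5/24


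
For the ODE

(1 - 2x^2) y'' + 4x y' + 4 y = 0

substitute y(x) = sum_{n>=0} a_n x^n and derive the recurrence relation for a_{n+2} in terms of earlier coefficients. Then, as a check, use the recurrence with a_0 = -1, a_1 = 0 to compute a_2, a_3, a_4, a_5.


Substitute y = sum_n a_n x^n.
(1 - 2 x^2) y'' contributes (n+2)(n+1) a_{n+2} - 2 n(n-1) a_n at x^n.
4 x y'(x) contributes 4 n a_n at x^n.
4 y(x) contributes 4 a_n at x^n.
Matching x^n: (n+2)(n+1) a_{n+2} + (-2 n(n-1) + 4 n + 4) a_n = 0.
Thus a_{n+2} = (2 n(n-1) - 4 n - 4) / ((n+1)(n+2)) * a_n.

Check with a_0 = -1, a_1 = 0 (apply the recurrence for n = 0, 1, 2, 3): a_0 = -1, a_1 = 0, a_2 = 2, a_3 = 0, a_4 = -4/3, a_5 = 0.

a_(n+2) = (2 n(n-1) - 4 n - 4) / ((n+1)(n+2)) * a_n; check: a_0 = -1, a_1 = 0, a_2 = 2, a_3 = 0, a_4 = -4/3, a_5 = 0


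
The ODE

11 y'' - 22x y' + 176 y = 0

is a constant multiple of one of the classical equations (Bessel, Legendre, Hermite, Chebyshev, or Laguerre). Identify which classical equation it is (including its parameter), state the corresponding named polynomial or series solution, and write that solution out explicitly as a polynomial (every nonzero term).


All three coefficients share the factor 11; dividing through by 11 gives  y'' - 2x y' + 16 y = 0.
This matches the Hermite equation y'' - 2x y' + 2n y = 0 with 2n = 16, so n = 8; the polynomial solution is H_8(x).
With y = sum_k a_k x^k, matching x^k gives (k+2)(k+1) a_{k+2} = 2(k - n) a_k = 2(k - 8) a_k. The right side vanishes at k = 8, so the series with the parity of 8 terminates at degree 8.
Standard normalization: leading coefficient of H_n is 2^n, so a_8 = 2^8 = 256. Work downward with a_k = (k+1)(k+2) a_{k+2} / (2(k - n)):
  a_6 = (7)(8)(256) / (2(6 - 8)) = 14336/(-4) = -3584
  a_4 = (5)(6)(-3584) / (2(4 - 8)) = -107520/(-8) = 13440
  a_2 = (3)(4)(13440) / (2(2 - 8)) = 161280/(-12) = -13440
  a_0 = (1)(2)(-13440) / (2(0 - 8)) = -26880/(-16) = 1680
Hence H_8(x) = 256 x^8 - 3584 x^6 + 13440 x^4 - 13440 x^2 + 1680.

H_8(x); series = 256 x^8 - 3584 x^6 + 13440 x^4 - 13440 x^2 + 1680


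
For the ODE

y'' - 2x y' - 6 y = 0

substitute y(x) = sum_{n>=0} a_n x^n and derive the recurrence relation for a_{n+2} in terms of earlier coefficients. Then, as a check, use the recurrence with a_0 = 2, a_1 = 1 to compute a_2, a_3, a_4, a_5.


Substitute y = sum_n a_n x^n.
y''(x) has coefficient (n+2)(n+1) a_{n+2} at x^n;
-2 x y'(x) has coefficient -2 n a_n at x^n (shift);
-6 y(x) has coefficient -6 a_n at x^n.
Matching x^n: (n+2)(n+1) a_{n+2} + (-2n - 6) a_n = 0.
Thus a_{n+2} = (2n + 6) / ((n+1)(n+2)) * a_n.

Check with a_0 = 2, a_1 = 1 (apply the recurrence for n = 0, 1, 2, 3): a_0 = 2, a_1 = 1, a_2 = 6, a_3 = 4/3, a_4 = 5, a_5 = 4/5.

a_(n+2) = (2n + 6) / ((n+1)(n+2)) * a_n; check: a_0 = 2, a_1 = 1, a_2 = 6, a_3 = 4/3, a_4 = 5, a_5 = 4/5


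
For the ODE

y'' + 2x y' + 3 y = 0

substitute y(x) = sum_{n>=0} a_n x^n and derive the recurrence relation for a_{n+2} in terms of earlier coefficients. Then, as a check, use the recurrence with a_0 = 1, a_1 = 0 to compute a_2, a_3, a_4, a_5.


Substitute y = sum_n a_n x^n.
y''(x) has coefficient (n+2)(n+1) a_{n+2} at x^n;
2 x y'(x) has coefficient 2 n a_n at x^n (shift);
3 y(x) has coefficient 3 a_n at x^n.
Matching x^n: (n+2)(n+1) a_{n+2} + (2n + 3) a_n = 0.
Thus a_{n+2} = (-2n - 3) / ((n+1)(n+2)) * a_n.

Check with a_0 = 1, a_1 = 0 (apply the recurrence for n = 0, 1, 2, 3): a_0 = 1, a_1 = 0, a_2 = -3/2, a_3 = 0, a_4 = 7/8, a_5 = 0.

a_(n+2) = (-2n - 3) / ((n+1)(n+2)) * a_n; check: a_0 = 1, a_1 = 0, a_2 = -3/2, a_3 = 0, a_4 = 7/8, a_5 = 0


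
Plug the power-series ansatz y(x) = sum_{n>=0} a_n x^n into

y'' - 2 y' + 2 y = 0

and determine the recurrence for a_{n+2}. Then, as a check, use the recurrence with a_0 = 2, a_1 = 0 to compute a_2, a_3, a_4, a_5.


Substitute y = sum_n a_n x^n.
y''(x) has coefficient (n+2)(n+1) a_{n+2} at x^n;
-2 y'(x) has coefficient -2 (n+1) a_{n+1} at x^n;
2 y(x) has coefficient 2 a_n at x^n.
Matching x^n: (n+2)(n+1) a_{n+2} - 2 (n+1) a_{n+1} + 2 a_n = 0.
Thus a_{n+2} = [2 (n+1) a_{n+1} - 2 a_n] / ((n+1)(n+2)).

Check with a_0 = 2, a_1 = 0 (apply the recurrence for n = 0, 1, 2, 3): a_0 = 2, a_1 = 0, a_2 = -2, a_3 = -4/3, a_4 = -1/3, a_5 = 0.

a_(n+2) = [2 (n+1) a_(n+1) - 2 a_n] / ((n+1)(n+2)); check: a_0 = 2, a_1 = 0, a_2 = -2, a_3 = -4/3, a_4 = -1/3, a_5 = 0
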